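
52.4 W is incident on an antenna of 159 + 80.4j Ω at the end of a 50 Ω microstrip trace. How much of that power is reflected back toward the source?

P_reflected ≈ 19.2 W

|Γ| = |(109 + j80.4)/(209 + j80.4)| = 0.605
|Γ|² = 0.366
P_refl = |Γ|²·P_inc = 19.2 W, P_del = (1 − |Γ|²)·P_inc = 33.2 W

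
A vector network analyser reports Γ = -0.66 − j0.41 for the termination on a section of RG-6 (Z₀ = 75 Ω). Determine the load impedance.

Z_L ≈ 10.2 − j21 Ω

Z_L = Z_0·(1 + Γ)/(1 − Γ) = 75·(0.34 − j0.41)/(1.66 + j0.41)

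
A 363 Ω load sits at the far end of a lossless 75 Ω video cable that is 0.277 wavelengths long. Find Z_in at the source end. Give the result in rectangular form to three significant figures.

Z_in ≈ 15.9 + j12.3 Ω

βl = 2π × 0.277 = 99.7°
tan(βl) = tan(99.7°) = -5.84
Z_in = Z_0·(Z_L + jZ_0·tanβl)/(Z_0 + jZ_L·tanβl)
     = 75·(363 − j438)/(75 − j2120)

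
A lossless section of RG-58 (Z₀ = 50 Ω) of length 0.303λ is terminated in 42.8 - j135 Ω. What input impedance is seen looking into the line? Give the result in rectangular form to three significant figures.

Z_in ≈ 7.64 + j38.3 Ω

βl = 2π × 0.303 = 109°
tan(βl) = tan(109°) = -2.89
Z_in = Z_0·(Z_L + jZ_0·tanβl)/(Z_0 + jZ_L·tanβl)
     = 50·(42.8 − j280)/(-340 − j124)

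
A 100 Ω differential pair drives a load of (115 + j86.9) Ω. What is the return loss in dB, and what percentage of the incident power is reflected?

Γ = (15 + j86.9)/(215 + j86.9), |Γ| = 0.38
RL = −20·log₁₀(0.38) = 8.4 dB
P_refl/P_inc = |Γ|² = 0.145

RL ≈ 8.4 dB; 14.5% of incident power reflected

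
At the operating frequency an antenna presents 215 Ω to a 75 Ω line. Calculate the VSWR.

VSWR ≈ 2.87

Γ = (215 − 75)/(215 + 75) = 0.483
VSWR = (1 + 0.483)/(1 − 0.483)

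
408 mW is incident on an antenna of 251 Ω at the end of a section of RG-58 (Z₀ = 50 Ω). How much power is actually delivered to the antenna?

Γ = (251 − 50)/(251 + 50) = 0.668
|Γ|² = 0.446
P_refl = |Γ|²·P_inc = 182 mW, P_del = (1 − |Γ|²)·P_inc = 226 mW

P_delivered ≈ 226 mW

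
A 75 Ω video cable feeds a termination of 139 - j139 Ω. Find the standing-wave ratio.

Γ = (Z_L − Z_0)/(Z_L + Z_0) = (64 − j139)/(214 − j139)
|Γ| = 153/255 = 0.6
VSWR = (1 + |Γ|)/(1 − |Γ|) = 1.6/0.4

VSWR ≈ 4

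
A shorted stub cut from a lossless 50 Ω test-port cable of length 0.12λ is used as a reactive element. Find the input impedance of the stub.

Z_in ≈ +j47 Ω

βl = 2π × 0.12 = 43.2°
tan(βl) = 0.939
For a shorted stub, Z_in = jZ_0·tan(βl)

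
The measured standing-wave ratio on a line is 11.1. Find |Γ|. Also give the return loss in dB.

|Γ| = (S − 1)/(S + 1) = (11.1 − 1)/(11.1 + 1) = 10.1/12.1
RL = −20·log₁₀|Γ| = −20·log₁₀(0.835)

|Γ| ≈ 0.835; return loss ≈ 1.57 dB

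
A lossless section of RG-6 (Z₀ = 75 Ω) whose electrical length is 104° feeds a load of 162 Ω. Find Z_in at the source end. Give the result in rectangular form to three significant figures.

Z_in ≈ 36.4 + j14.5 Ω

tan(βl) = tan(104°) = -4.01
Z_in = Z_0·(Z_L + jZ_0·tanβl)/(Z_0 + jZ_L·tanβl)
     = 75·(162 − j301)/(75 − j650)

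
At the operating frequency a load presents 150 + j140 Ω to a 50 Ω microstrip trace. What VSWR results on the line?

Γ = (Z_L − Z_0)/(Z_L + Z_0) = (100 + j140)/(200 + j140)
|Γ| = 172/244 = 0.705
VSWR = (1 + |Γ|)/(1 − |Γ|) = 1.7/0.295

VSWR ≈ 5.77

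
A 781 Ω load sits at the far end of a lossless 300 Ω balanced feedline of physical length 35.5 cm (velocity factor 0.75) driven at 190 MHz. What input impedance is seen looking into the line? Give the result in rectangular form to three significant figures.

Z_in ≈ 125 + j81.4 Ω

λ = v/f = 0.75·c / 190 MHz = 1.18 m
βl = 2π·l/λ = 2π × 0.3 = 108°
tan(βl) = tan(108°) = -3.09
Z_in = Z_0·(Z_L + jZ_0·tanβl)/(Z_0 + jZ_L·tanβl)
     = 300·(781 − j928)/(300 − j2420)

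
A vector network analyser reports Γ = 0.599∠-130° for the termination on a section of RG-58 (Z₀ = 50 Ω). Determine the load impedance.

Z_L = Z_0·(1 + Γ)/(1 − Γ) = 50·(0.615 − j0.459)/(1.39 + j0.459)

Z_L ≈ 15.1 − j21.6 Ω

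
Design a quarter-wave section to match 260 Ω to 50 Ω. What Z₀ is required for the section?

Z_qwt ≈ 114 Ω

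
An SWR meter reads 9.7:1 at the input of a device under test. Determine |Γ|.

|Γ| ≈ 0.813

|Γ| = (S − 1)/(S + 1) = (9.7 − 1)/(9.7 + 1) = 8.7/10.7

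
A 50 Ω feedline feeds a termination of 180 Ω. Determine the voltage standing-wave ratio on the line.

VSWR ≈ 3.6

Γ = (180 − 50)/(180 + 50) = 0.565
VSWR = (1 + 0.565)/(1 − 0.565)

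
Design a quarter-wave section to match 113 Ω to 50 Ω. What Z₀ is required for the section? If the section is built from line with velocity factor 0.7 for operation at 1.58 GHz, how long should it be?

Z_qwt = √(Z_0·R_L) = √(50 × 113) = √5650
λ = 0.7·c/f = 0.133 m, so l = λ/4 = 0.0332 m

Z_qwt ≈ 75.2 Ω; length ≈ 3.32 cm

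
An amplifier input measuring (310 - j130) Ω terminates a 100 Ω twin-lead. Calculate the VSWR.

VSWR ≈ 3.7

Γ = (Z_L − Z_0)/(Z_L + Z_0) = (210 − j130)/(410 − j130)
|Γ| = 247/430 = 0.574
VSWR = (1 + |Γ|)/(1 − |Γ|) = 1.57/0.426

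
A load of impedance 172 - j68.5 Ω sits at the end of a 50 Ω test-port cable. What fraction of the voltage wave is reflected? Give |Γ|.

Γ = (Z_L − Z_0)/(Z_L + Z_0) = (122 − j68.5)/(222 − j68.5)
|Γ| = 140/232

|Γ| ≈ 0.602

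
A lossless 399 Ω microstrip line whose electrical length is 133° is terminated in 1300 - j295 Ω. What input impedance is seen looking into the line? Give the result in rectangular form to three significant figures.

Z_in ≈ 228 + j359 Ω

tan(βl) = tan(133°) = -1.07
Z_in = Z_0·(Z_L + jZ_0·tanβl)/(Z_0 + jZ_L·tanβl)
     = 399·(1300 − j723)/(82.7 − j1390)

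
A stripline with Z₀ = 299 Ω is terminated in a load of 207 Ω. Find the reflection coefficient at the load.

Γ = (Z_L − Z_0)/(Z_L + Z_0) = (207 − 299)/(207 + 299) = -92/506

Γ = -0.182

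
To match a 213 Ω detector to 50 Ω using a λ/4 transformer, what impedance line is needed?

Z_qwt ≈ 103 Ω

Z_qwt = √(Z_0·R_L) = √(50 × 213) = √10650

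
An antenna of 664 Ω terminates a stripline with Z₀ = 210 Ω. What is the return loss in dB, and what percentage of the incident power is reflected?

Γ = (664 − 210)/(664 + 210) = 0.519
RL = −20·log₁₀(0.519) = 5.69 dB
P_refl/P_inc = |Γ|² = 0.27

RL ≈ 5.69 dB; 27% of incident power reflected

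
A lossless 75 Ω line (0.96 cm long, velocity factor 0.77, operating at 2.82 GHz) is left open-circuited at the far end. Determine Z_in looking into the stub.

λ = v/f = 0.77·c / 2.82 GHz = 0.0819 m
βl = 2π·l/λ = 2π × 0.117 = 42.2°
tan(βl) = 0.906
For an open-circuited stub, Z_in = −jZ_0·cot(βl) = −jZ_0/tan(βl)

Z_in ≈ −j82.7 Ω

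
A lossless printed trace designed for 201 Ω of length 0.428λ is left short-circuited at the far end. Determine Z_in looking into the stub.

Z_in ≈ −j97.7 Ω

βl = 2π × 0.428 = 154°
tan(βl) = -0.486
For a short-circuited stub, Z_in = jZ_0·tan(βl)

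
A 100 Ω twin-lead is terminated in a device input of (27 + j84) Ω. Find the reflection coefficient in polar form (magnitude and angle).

Γ = (Z_L − Z_0)/(Z_L + Z_0) = (-73 + j84)/(127 + j84)
|Γ| = 111/152 = 0.731

Γ ≈ 0.731 ∠ 97.5°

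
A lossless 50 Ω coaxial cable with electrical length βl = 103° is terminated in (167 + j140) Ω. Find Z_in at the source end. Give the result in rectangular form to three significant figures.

Z_in ≈ 8.65 + j3.7 Ω

tan(βl) = tan(103°) = -4.33
Z_in = Z_0·(Z_L + jZ_0·tanβl)/(Z_0 + jZ_L·tanβl)
     = 50·(167 − j76.6)/(656 − j723)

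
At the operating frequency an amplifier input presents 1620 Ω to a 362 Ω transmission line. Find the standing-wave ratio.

VSWR ≈ 4.48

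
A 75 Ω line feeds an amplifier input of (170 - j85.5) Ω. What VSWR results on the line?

VSWR ≈ 2.94

Γ = (Z_L − Z_0)/(Z_L + Z_0) = (95 − j85.5)/(245 − j85.5)
|Γ| = 128/259 = 0.493
VSWR = (1 + |Γ|)/(1 − |Γ|) = 1.49/0.507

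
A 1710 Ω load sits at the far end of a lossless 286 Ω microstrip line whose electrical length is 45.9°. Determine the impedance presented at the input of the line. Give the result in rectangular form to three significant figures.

Z_in ≈ 90.4 − j263 Ω

tan(βl) = tan(45.9°) = 1.03
Z_in = Z_0·(Z_L + jZ_0·tanβl)/(Z_0 + jZ_L·tanβl)
     = 286·(1710 + j295)/(286 + j1760)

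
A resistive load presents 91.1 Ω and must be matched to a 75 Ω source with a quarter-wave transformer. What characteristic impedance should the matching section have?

Z_qwt = √(Z_0·R_L) = √(75 × 91.1) = √6832

Z_qwt ≈ 82.7 Ω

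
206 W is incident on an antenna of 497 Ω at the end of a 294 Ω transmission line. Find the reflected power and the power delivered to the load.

Γ = (497 − 294)/(497 + 294) = 0.257
|Γ|² = 0.0659
P_refl = |Γ|²·P_inc = 13.6 W, P_del = (1 − |Γ|²)·P_inc = 192 W

P_reflected ≈ 13.6 W; P_delivered ≈ 192 W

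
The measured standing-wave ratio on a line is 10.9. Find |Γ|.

|Γ| = (S − 1)/(S + 1) = (10.9 − 1)/(10.9 + 1) = 9.9/11.9

|Γ| ≈ 0.832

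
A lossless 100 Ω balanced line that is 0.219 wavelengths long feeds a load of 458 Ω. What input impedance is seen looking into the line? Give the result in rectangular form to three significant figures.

Z_in ≈ 22.6 − j18.8 Ω

βl = 2π × 0.219 = 78.8°
tan(βl) = tan(78.8°) = 5.07
Z_in = Z_0·(Z_L + jZ_0·tanβl)/(Z_0 + jZ_L·tanβl)
     = 100·(458 + j507)/(100 + j2320)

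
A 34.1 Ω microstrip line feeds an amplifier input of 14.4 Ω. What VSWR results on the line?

VSWR ≈ 2.37

For a purely resistive load, VSWR = R_L/Z_0 or Z_0/R_L (whichever > 1) = 34.1/14.4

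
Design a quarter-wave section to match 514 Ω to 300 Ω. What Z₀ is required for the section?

Z_qwt ≈ 393 Ω

Z_qwt = √(Z_0·R_L) = √(300 × 514) = √154200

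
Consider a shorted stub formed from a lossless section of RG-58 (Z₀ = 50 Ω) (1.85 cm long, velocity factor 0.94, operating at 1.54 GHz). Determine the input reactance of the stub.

λ = v/f = 0.94·c / 1.54 GHz = 0.183 m
βl = 2π·l/λ = 2π × 0.101 = 36.4°
tan(βl) = 0.736
For a shorted stub, Z_in = jZ_0·tan(βl)

X_in ≈ 36.8 Ω (inductive)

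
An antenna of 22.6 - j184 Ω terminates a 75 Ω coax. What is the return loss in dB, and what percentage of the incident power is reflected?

RL ≈ 0.738 dB; 84.4% of incident power reflected

Γ = (-52.4 − j184)/(97.6 − j184), |Γ| = 0.919
RL = −20·log₁₀(0.919) = 0.738 dB
P_refl/P_inc = |Γ|² = 0.844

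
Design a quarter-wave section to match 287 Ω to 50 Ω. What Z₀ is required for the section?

Z_qwt ≈ 120 Ω

Z_qwt = √(Z_0·R_L) = √(50 × 287) = √14350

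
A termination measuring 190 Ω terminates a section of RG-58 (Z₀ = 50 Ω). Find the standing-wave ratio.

Γ = (190 − 50)/(190 + 50) = 0.583
VSWR = (1 + 0.583)/(1 − 0.583)

VSWR ≈ 3.8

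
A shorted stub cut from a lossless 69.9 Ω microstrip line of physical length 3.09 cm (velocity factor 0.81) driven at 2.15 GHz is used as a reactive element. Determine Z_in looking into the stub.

Z_in ≈ −j472 Ω

λ = v/f = 0.81·c / 2.15 GHz = 0.113 m
βl = 2π·l/λ = 2π × 0.273 = 98.4°
tan(βl) = -6.75
For a shorted stub, Z_in = jZ_0·tan(βl)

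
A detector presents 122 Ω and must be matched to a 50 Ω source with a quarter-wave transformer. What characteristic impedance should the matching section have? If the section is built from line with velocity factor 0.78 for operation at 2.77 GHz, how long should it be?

Z_qwt ≈ 78.1 Ω; length ≈ 2.11 cm

Z_qwt = √(Z_0·R_L) = √(50 × 122) = √6100
λ = 0.78·c/f = 0.0845 m, so l = λ/4 = 0.0211 m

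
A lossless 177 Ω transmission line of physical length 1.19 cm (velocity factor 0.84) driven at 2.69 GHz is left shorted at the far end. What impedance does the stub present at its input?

λ = v/f = 0.84·c / 2.69 GHz = 0.0937 m
βl = 2π·l/λ = 2π × 0.127 = 45.7°
tan(βl) = 1.03
For a shorted stub, Z_in = jZ_0·tan(βl)

Z_in ≈ +j182 Ω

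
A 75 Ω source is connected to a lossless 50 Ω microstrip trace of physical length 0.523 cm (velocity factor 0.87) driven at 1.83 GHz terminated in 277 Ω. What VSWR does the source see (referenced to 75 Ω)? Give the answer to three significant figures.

λ = v/f = 0.87·c / 1.83 GHz = 0.143 m
βl = 2π·l/λ = 2π × 0.0367 = 13.2°
tan(βl) = 0.235
Z_in = Z_0·(Z_L + jZ_0·tanβl)/(Z_0 + jZ_L·tanβl) = 109 − j130 Ω
Γ_s = (Z_in − Z_s)/(Z_in + Z_s) = (33.7 − j130)/(184 − j130), |Γ_s| = 0.595
VSWR = (1 + |Γ_s|)/(1 − |Γ_s|)

VSWR ≈ 3.94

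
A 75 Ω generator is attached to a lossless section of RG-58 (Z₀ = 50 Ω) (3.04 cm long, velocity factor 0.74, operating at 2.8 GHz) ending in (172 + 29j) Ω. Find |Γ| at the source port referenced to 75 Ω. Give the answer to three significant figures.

|Γ| ≈ 0.591

λ = v/f = 0.74·c / 2.8 GHz = 0.0793 m
βl = 2π·l/λ = 2π × 0.383 = 138°
tan(βl) = -0.899
Z_in = Z_0·(Z_L + jZ_0·tanβl)/(Z_0 + jZ_L·tanβl) = 26.2 + j42.7 Ω
Γ_s = (Z_in − Z_s)/(Z_in + Z_s) = (-48.8 + j42.7)/(101 + j42.7), |Γ_s| = 0.591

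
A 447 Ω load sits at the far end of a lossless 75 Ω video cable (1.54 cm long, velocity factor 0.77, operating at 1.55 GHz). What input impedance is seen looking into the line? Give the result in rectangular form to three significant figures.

Z_in ≈ 32.8 − j91.6 Ω

λ = v/f = 0.77·c / 1.55 GHz = 0.149 m
βl = 2π·l/λ = 2π × 0.103 = 37.2°
tan(βl) = tan(37.2°) = 0.759
Z_in = Z_0·(Z_L + jZ_0·tanβl)/(Z_0 + jZ_L·tanβl)
     = 75·(447 + j56.9)/(75 + j339)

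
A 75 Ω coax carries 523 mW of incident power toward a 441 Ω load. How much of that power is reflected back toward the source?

P_reflected ≈ 263 mW

Γ = (441 − 75)/(441 + 75) = 0.709
|Γ|² = 0.503
P_refl = |Γ|²·P_inc = 263 mW, P_del = (1 − |Γ|²)·P_inc = 260 mW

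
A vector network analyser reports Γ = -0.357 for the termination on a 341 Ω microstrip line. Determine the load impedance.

Z_L ≈ 162 Ω

Z_L = Z_0·(1 + Γ)/(1 − Γ) = 341·(0.643)/(1.36)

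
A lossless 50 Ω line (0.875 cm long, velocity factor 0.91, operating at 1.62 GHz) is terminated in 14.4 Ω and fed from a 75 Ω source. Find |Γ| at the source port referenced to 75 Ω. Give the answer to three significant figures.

λ = v/f = 0.91·c / 1.62 GHz = 0.169 m
βl = 2π·l/λ = 2π × 0.0519 = 18.7°
tan(βl) = 0.338
Z_in = Z_0·(Z_L + jZ_0·tanβl)/(Z_0 + jZ_L·tanβl) = 15.9 + j15.4 Ω
Γ_s = (Z_in − Z_s)/(Z_in + Z_s) = (-59.1 + j15.4)/(90.9 + j15.4), |Γ_s| = 0.662

|Γ| ≈ 0.662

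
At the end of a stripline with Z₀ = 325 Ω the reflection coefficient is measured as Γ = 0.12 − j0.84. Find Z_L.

Z_L = Z_0·(1 + Γ)/(1 − Γ) = 325·(1.12 − j0.84)/(0.88 + j0.84)

Z_L ≈ 61.5 − j369 Ω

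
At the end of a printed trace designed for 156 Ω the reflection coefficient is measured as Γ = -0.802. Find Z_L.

Z_L = Z_0·(1 + Γ)/(1 − Γ) = 156·(0.198)/(1.8)

Z_L ≈ 17.1 Ω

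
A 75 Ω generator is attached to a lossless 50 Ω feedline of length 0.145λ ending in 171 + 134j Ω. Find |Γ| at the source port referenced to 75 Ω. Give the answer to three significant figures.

βl = 2π × 0.145 = 52.2°
tan(βl) = 1.29
Z_in = Z_0·(Z_L + jZ_0·tanβl)/(Z_0 + jZ_L·tanβl) = 17.9 − j48.7 Ω
Γ_s = (Z_in − Z_s)/(Z_in + Z_s) = (-57.1 − j48.7)/(92.9 − j48.7), |Γ_s| = 0.716

|Γ| ≈ 0.716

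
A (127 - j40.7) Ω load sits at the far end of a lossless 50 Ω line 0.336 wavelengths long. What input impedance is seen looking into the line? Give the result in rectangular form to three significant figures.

Z_in ≈ 26.6 + j32.2 Ω

βl = 2π × 0.336 = 121°
tan(βl) = tan(121°) = -1.67
Z_in = Z_0·(Z_L + jZ_0·tanβl)/(Z_0 + jZ_L·tanβl)
     = 50·(127 − j124)/(-17.8 − j212)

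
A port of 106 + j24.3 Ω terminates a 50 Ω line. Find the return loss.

RL ≈ 8.25 dB

Γ = (56 + j24.3)/(156 + j24.3), |Γ| = 0.387
RL = −20·log₁₀|Γ| = −20·log₁₀(0.387)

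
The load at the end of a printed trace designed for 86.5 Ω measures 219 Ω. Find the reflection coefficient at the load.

Γ = 0.434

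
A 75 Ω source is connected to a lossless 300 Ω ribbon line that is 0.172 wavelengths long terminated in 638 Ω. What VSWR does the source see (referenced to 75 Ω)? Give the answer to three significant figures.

VSWR ≈ 3.5

βl = 2π × 0.172 = 61.9°
tan(βl) = 1.87
Z_in = Z_0·(Z_L + jZ_0·tanβl)/(Z_0 + jZ_L·tanβl) = 170 − j117 Ω
Γ_s = (Z_in − Z_s)/(Z_in + Z_s) = (95.5 − j117)/(245 − j117), |Γ_s| = 0.556
VSWR = (1 + |Γ_s|)/(1 − |Γ_s|)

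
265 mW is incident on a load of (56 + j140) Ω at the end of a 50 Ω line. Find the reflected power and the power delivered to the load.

|Γ| = |(6 + j140)/(106 + j140)| = 0.798
|Γ|² = 0.637
P_refl = |Γ|²·P_inc = 169 mW, P_del = (1 − |Γ|²)·P_inc = 96.3 mW

P_reflected ≈ 169 mW; P_delivered ≈ 96.3 mW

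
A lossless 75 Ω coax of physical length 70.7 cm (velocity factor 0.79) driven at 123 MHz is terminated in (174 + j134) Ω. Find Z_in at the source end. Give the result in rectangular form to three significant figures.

λ = v/f = 0.79·c / 123 MHz = 1.93 m
βl = 2π·l/λ = 2π × 0.367 = 132°
tan(βl) = tan(132°) = -1.11
Z_in = Z_0·(Z_L + jZ_0·tanβl)/(Z_0 + jZ_L·tanβl)
     = 75·(174 + j51)/(223 − j193)

Z_in ≈ 25 + j38.7 Ω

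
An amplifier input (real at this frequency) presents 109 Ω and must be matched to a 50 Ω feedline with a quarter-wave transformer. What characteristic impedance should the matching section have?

Z_qwt = √(Z_0·R_L) = √(50 × 109) = √5450

Z_qwt ≈ 73.8 Ω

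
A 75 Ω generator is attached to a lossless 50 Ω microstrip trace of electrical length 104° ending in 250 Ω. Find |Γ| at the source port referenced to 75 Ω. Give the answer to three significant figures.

tan(βl) = -4.01
Z_in = Z_0·(Z_L + jZ_0·tanβl)/(Z_0 + jZ_L·tanβl) = 10.6 + j11.9 Ω
Γ_s = (Z_in − Z_s)/(Z_in + Z_s) = (-64.4 + j11.9)/(85.6 + j11.9), |Γ_s| = 0.758

|Γ| ≈ 0.758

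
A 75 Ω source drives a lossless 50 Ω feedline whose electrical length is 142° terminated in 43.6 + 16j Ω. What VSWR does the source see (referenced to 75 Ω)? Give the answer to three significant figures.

tan(βl) = -0.781
Z_in = Z_0·(Z_L + jZ_0·tanβl)/(Z_0 + jZ_L·tanβl) = 34.6 + j0.431 Ω
Γ_s = (Z_in − Z_s)/(Z_in + Z_s) = (-40.4 + j0.431)/(110 + j0.431), |Γ_s| = 0.368
VSWR = (1 + |Γ_s|)/(1 − |Γ_s|)

VSWR ≈ 2.16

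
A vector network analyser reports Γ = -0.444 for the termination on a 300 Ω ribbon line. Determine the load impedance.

Z_L = Z_0·(1 + Γ)/(1 − Γ) = 300·(0.556)/(1.44)

Z_L ≈ 116 Ω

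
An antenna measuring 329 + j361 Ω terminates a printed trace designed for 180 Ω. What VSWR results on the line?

VSWR ≈ 4.35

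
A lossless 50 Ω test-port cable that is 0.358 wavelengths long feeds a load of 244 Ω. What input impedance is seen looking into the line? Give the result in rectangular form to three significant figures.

Z_in ≈ 16.5 + j37.6 Ω

βl = 2π × 0.358 = 129°
tan(βl) = tan(129°) = -1.24
Z_in = Z_0·(Z_L + jZ_0·tanβl)/(Z_0 + jZ_L·tanβl)
     = 50·(244 − j62)/(50 − j303)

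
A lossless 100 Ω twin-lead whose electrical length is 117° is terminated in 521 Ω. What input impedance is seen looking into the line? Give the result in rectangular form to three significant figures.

tan(βl) = tan(117°) = -1.96
Z_in = Z_0·(Z_L + jZ_0·tanβl)/(Z_0 + jZ_L·tanβl)
     = 100·(521 − j196)/(100 − j1020)

Z_in ≈ 23.9 + j48.6 Ω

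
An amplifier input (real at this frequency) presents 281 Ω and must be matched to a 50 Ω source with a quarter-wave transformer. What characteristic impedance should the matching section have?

Z_qwt = √(Z_0·R_L) = √(50 × 281) = √14050

Z_qwt ≈ 119 Ω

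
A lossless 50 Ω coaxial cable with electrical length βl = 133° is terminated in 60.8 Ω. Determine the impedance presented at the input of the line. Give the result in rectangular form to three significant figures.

Z_in ≈ 48.4 + j9.5 Ω

tan(βl) = tan(133°) = -1.07
Z_in = Z_0·(Z_L + jZ_0·tanβl)/(Z_0 + jZ_L·tanβl)
     = 50·(60.8 − j53.6)/(50 − j65.2)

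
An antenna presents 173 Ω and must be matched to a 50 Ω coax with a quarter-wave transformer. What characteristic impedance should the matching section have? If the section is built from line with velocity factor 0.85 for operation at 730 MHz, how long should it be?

Z_qwt ≈ 93 Ω; length ≈ 8.73 cm

Z_qwt = √(Z_0·R_L) = √(50 × 173) = √8650
λ = 0.85·c/f = 0.349 m, so l = λ/4 = 0.0873 m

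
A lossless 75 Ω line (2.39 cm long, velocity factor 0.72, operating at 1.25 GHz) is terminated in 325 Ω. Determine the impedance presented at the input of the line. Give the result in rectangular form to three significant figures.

λ = v/f = 0.72·c / 1.25 GHz = 0.173 m
βl = 2π·l/λ = 2π × 0.138 = 49.8°
tan(βl) = tan(49.8°) = 1.18
Z_in = Z_0·(Z_L + jZ_0·tanβl)/(Z_0 + jZ_L·tanβl)
     = 75·(325 + j88.7)/(75 + j384)

Z_in ≈ 28.6 − j57.8 Ω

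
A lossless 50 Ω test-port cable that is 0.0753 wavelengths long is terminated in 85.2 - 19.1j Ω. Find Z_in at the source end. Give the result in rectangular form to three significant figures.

Z_in ≈ 49.1 − j30.4 Ω

βl = 2π × 0.0753 = 27.1°
tan(βl) = tan(27.1°) = 0.512
Z_in = Z_0·(Z_L + jZ_0·tanβl)/(Z_0 + jZ_L·tanβl)
     = 50·(85.2 + j6.5)/(59.8 + j43.6)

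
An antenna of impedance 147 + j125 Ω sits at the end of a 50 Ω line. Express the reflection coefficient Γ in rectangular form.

Γ = (Z_L − Z_0)/(Z_L + Z_0) = (97 + j125)/(197 + j125)

Γ ≈ 0.638 + j0.23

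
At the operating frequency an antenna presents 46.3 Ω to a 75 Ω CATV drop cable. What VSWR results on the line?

VSWR ≈ 1.62

Γ = (46.3 − 75)/(46.3 + 75) = -0.237
VSWR = (1 + 0.237)/(1 − 0.237)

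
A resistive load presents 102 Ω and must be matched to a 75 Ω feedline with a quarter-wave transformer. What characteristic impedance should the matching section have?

Z_qwt ≈ 87.5 Ω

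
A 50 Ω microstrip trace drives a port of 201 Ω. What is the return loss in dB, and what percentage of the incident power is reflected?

Γ = (201 − 50)/(201 + 50) = 0.602
RL = −20·log₁₀(0.602) = 4.41 dB
P_refl/P_inc = |Γ|² = 0.362

RL ≈ 4.41 dB; 36.2% of incident power reflected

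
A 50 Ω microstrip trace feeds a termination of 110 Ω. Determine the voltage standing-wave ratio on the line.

VSWR ≈ 2.2

For a purely resistive load, VSWR = R_L/Z_0 or Z_0/R_L (whichever > 1) = 110/50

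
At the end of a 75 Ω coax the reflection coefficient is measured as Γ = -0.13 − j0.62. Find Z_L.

Z_L = Z_0·(1 + Γ)/(1 − Γ) = 75·(0.87 − j0.62)/(1.13 + j0.62)

Z_L ≈ 27 − j56 Ω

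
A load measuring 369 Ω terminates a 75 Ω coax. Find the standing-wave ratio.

VSWR ≈ 4.92

For a purely resistive load, VSWR = R_L/Z_0 or Z_0/R_L (whichever > 1) = 369/75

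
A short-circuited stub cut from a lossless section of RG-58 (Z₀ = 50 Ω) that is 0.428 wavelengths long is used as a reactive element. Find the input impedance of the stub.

βl = 2π × 0.428 = 154°
tan(βl) = -0.486
For a short-circuited stub, Z_in = jZ_0·tan(βl)

Z_in ≈ −j24.3 Ω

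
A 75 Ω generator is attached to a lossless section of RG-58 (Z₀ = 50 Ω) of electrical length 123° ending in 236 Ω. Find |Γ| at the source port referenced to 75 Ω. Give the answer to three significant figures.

|Γ| ≈ 0.712

tan(βl) = -1.54
Z_in = Z_0·(Z_L + jZ_0·tanβl)/(Z_0 + jZ_L·tanβl) = 14.8 + j30.4 Ω
Γ_s = (Z_in − Z_s)/(Z_in + Z_s) = (-60.2 + j30.4)/(89.8 + j30.4), |Γ_s| = 0.712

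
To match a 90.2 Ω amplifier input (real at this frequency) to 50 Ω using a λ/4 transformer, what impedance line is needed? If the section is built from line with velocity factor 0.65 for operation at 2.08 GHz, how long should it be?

Z_qwt ≈ 67.2 Ω; length ≈ 2.34 cm

Z_qwt = √(Z_0·R_L) = √(50 × 90.2) = √4510
λ = 0.65·c/f = 0.0938 m, so l = λ/4 = 0.0234 m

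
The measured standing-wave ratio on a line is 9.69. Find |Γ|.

|Γ| ≈ 0.813

|Γ| = (S − 1)/(S + 1) = (9.69 − 1)/(9.69 + 1) = 8.69/10.7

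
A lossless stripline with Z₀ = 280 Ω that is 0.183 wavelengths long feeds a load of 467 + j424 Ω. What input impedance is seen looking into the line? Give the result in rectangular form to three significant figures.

βl = 2π × 0.183 = 65.9°
tan(βl) = tan(65.9°) = 2.23
Z_in = Z_0·(Z_L + jZ_0·tanβl)/(Z_0 + jZ_L·tanβl)
     = 280·(467 + j1050)/(-667 + j1040)

Z_in ≈ 143 − j217 Ω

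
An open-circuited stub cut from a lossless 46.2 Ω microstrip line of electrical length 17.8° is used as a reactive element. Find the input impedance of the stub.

Z_in ≈ −j144 Ω

tan(βl) = 0.321
For an open-circuited stub, Z_in = −jZ_0·cot(βl) = −jZ_0/tan(βl)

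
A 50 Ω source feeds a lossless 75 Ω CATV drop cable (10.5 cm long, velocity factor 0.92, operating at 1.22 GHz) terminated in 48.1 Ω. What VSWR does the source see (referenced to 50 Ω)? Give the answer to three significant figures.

VSWR ≈ 1.22

λ = v/f = 0.92·c / 1.22 GHz = 0.226 m
βl = 2π·l/λ = 2π × 0.464 = 167°
tan(βl) = -0.229
Z_in = Z_0·(Z_L + jZ_0·tanβl)/(Z_0 + jZ_L·tanβl) = 49.6 − j9.91 Ω
Γ_s = (Z_in − Z_s)/(Z_in + Z_s) = (-0.443 − j9.91)/(99.6 − j9.91), |Γ_s| = 0.0991
VSWR = (1 + |Γ_s|)/(1 − |Γ_s|)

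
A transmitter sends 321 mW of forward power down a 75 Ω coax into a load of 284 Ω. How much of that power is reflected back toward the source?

Γ = (284 − 75)/(284 + 75) = 0.582
|Γ|² = 0.339
P_refl = |Γ|²·P_inc = 109 mW, P_del = (1 − |Γ|²)·P_inc = 212 mW

P_reflected ≈ 109 mW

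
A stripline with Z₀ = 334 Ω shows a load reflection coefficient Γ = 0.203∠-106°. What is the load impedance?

Z_L ≈ 278 − j113 Ω

Z_L = Z_0·(1 + Γ)/(1 − Γ) = 334·(0.944 − j0.195)/(1.06 + j0.195)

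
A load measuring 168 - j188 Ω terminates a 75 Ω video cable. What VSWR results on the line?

Γ = (Z_L − Z_0)/(Z_L + Z_0) = (93 − j188)/(243 − j188)
|Γ| = 210/307 = 0.683
VSWR = (1 + |Γ|)/(1 − |Γ|) = 1.68/0.317

VSWR ≈ 5.3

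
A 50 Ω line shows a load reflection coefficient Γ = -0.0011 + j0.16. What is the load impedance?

Z_L = Z_0·(1 + Γ)/(1 − Γ) = 50·(0.999 + j0.16)/(1 − j0.16)

Z_L ≈ 47.4 + j15.6 Ω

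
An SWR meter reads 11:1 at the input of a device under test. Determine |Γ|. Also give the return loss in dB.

|Γ| ≈ 0.833; return loss ≈ 1.58 dB

|Γ| = (S − 1)/(S + 1) = (11 − 1)/(11 + 1) = 10/12
RL = −20·log₁₀|Γ| = −20·log₁₀(0.833)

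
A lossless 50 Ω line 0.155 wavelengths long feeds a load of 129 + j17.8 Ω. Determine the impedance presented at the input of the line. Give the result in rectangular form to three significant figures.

βl = 2π × 0.155 = 55.8°
tan(βl) = tan(55.8°) = 1.47
Z_in = Z_0·(Z_L + jZ_0·tanβl)/(Z_0 + jZ_L·tanβl)
     = 50·(129 + j91.4)/(23.8 + j190)

Z_in ≈ 27.9 − j30.5 Ω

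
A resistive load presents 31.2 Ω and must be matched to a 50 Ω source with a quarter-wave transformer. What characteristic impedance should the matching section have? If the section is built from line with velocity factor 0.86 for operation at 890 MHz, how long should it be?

Z_qwt = √(Z_0·R_L) = √(50 × 31.2) = √1560
λ = 0.86·c/f = 0.29 m, so l = λ/4 = 0.0725 m

Z_qwt ≈ 39.5 Ω; length ≈ 7.25 cm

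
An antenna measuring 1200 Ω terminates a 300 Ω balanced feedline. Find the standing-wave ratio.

VSWR ≈ 4

Γ = (1200 − 300)/(1200 + 300) = 0.6
VSWR = (1 + 0.6)/(1 − 0.6)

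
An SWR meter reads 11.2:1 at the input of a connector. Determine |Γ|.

|Γ| = (S − 1)/(S + 1) = (11.2 − 1)/(11.2 + 1) = 10.2/12.2

|Γ| ≈ 0.836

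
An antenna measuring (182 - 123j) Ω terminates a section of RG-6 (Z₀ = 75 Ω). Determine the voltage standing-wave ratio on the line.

VSWR ≈ 3.67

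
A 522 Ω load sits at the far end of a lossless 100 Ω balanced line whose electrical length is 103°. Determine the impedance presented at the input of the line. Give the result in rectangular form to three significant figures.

tan(βl) = tan(103°) = -4.33
Z_in = Z_0·(Z_L + jZ_0·tanβl)/(Z_0 + jZ_L·tanβl)
     = 100·(522 − j433)/(100 − j2260)

Z_in ≈ 20.1 + j22.2 Ω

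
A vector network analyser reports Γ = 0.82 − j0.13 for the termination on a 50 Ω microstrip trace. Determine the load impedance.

Z_L = Z_0·(1 + Γ)/(1 − Γ) = 50·(1.82 − j0.13)/(0.18 + j0.13)

Z_L ≈ 315 − j264 Ω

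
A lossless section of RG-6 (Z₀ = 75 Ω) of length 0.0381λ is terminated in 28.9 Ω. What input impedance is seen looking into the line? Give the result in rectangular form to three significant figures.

βl = 2π × 0.0381 = 13.7°
tan(βl) = tan(13.7°) = 0.244
Z_in = Z_0·(Z_L + jZ_0·tanβl)/(Z_0 + jZ_L·tanβl)
     = 75·(28.9 + j18.3)/(75 + j7.05)

Z_in ≈ 30.4 + j15.5 Ω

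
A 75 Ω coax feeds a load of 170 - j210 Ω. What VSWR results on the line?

VSWR ≈ 6

Γ = (Z_L − Z_0)/(Z_L + Z_0) = (95 − j210)/(245 − j210)
|Γ| = 230/323 = 0.714
VSWR = (1 + |Γ|)/(1 − |Γ|) = 1.71/0.286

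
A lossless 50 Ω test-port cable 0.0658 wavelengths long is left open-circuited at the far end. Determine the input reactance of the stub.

βl = 2π × 0.0658 = 23.7°
tan(βl) = 0.439
For an open-circuited stub, Z_in = −jZ_0·cot(βl) = −jZ_0/tan(βl)

X_in ≈ -114 Ω (capacitive)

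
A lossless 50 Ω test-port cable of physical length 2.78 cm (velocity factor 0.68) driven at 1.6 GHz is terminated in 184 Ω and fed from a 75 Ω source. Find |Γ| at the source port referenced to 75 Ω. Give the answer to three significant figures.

λ = v/f = 0.68·c / 1.6 GHz = 0.128 m
βl = 2π·l/λ = 2π × 0.218 = 78.5°
tan(βl) = 4.91
Z_in = Z_0·(Z_L + jZ_0·tanβl)/(Z_0 + jZ_L·tanβl) = 14.1 − j9.4 Ω
Γ_s = (Z_in − Z_s)/(Z_in + Z_s) = (-60.9 − j9.4)/(89.1 − j9.4), |Γ_s| = 0.688

|Γ| ≈ 0.688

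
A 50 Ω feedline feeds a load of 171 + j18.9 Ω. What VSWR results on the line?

VSWR ≈ 3.47

Γ = (Z_L − Z_0)/(Z_L + Z_0) = (121 + j18.9)/(221 + j18.9)
|Γ| = 122/222 = 0.552
VSWR = (1 + |Γ|)/(1 − |Γ|) = 1.55/0.448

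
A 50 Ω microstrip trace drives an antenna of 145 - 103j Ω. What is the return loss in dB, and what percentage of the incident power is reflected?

Γ = (95 − j103)/(195 − j103), |Γ| = 0.635
RL = −20·log₁₀(0.635) = 3.94 dB
P_refl/P_inc = |Γ|² = 0.404

RL ≈ 3.94 dB; 40.4% of incident power reflected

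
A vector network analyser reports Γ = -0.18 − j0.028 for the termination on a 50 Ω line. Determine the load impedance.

Z_L = Z_0·(1 + Γ)/(1 − Γ) = 50·(0.82 − j0.028)/(1.18 + j0.028)

Z_L ≈ 34.7 − j2.01 Ω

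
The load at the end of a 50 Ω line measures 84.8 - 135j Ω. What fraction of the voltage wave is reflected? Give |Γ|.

|Γ| ≈ 0.731

Γ = (Z_L − Z_0)/(Z_L + Z_0) = (34.8 − j135)/(134.8 − j135)
|Γ| = 139/191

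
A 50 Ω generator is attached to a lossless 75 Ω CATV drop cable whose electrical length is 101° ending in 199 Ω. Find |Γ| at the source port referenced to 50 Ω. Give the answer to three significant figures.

|Γ| ≈ 0.303

tan(βl) = -5.14
Z_in = Z_0·(Z_L + jZ_0·tanβl)/(Z_0 + jZ_L·tanβl) = 29.2 + j12.4 Ω
Γ_s = (Z_in − Z_s)/(Z_in + Z_s) = (-20.8 + j12.4)/(79.2 + j12.4), |Γ_s| = 0.303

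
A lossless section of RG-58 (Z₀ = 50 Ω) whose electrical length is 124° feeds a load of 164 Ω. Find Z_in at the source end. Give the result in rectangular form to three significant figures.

Z_in ≈ 21.3 + j29.3 Ω

tan(βl) = tan(124°) = -1.48
Z_in = Z_0·(Z_L + jZ_0·tanβl)/(Z_0 + jZ_L·tanβl)
     = 50·(164 − j74.1)/(50 − j243)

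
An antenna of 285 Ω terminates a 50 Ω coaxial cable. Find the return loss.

Γ = (285 − 50)/(285 + 50) = 0.701
RL = −20·log₁₀|Γ| = −20·log₁₀(0.701)

RL ≈ 3.08 dB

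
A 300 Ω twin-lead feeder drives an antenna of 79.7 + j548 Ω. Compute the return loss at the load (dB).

Γ = (-220.3 + j548)/(379.7 + j548), |Γ| = 0.886
RL = −20·log₁₀|Γ| = −20·log₁₀(0.886)

RL ≈ 1.05 dB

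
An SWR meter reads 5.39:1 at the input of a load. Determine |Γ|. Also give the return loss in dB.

|Γ| ≈ 0.687; return loss ≈ 3.26 dB

|Γ| = (S − 1)/(S + 1) = (5.39 − 1)/(5.39 + 1) = 4.39/6.39
RL = −20·log₁₀|Γ| = −20·log₁₀(0.687)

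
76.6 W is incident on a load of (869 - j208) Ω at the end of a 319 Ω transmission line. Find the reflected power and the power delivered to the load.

|Γ| = |(550 − j208)/(1188 − j208)| = 0.488
|Γ|² = 0.238
P_refl = |Γ|²·P_inc = 18.2 W, P_del = (1 − |Γ|²)·P_inc = 58.4 W

P_reflected ≈ 18.2 W; P_delivered ≈ 58.4 W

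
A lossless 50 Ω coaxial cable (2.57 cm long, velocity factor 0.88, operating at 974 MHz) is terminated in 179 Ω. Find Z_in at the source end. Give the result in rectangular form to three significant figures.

Z_in ≈ 37.9 − j58.1 Ω

λ = v/f = 0.88·c / 974 MHz = 0.271 m
βl = 2π·l/λ = 2π × 0.0948 = 34.1°
tan(βl) = tan(34.1°) = 0.678
Z_in = Z_0·(Z_L + jZ_0·tanβl)/(Z_0 + jZ_L·tanβl)
     = 50·(179 + j33.9)/(50 + j121)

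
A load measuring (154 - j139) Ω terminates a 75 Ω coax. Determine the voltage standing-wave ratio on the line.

Γ = (Z_L − Z_0)/(Z_L + Z_0) = (79 − j139)/(229 − j139)
|Γ| = 160/268 = 0.597
VSWR = (1 + |Γ|)/(1 − |Γ|) = 1.6/0.403

VSWR ≈ 3.96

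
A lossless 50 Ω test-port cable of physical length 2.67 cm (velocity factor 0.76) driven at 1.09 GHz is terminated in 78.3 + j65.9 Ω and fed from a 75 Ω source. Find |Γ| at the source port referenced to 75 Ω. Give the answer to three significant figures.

λ = v/f = 0.76·c / 1.09 GHz = 0.209 m
βl = 2π·l/λ = 2π × 0.128 = 46°
tan(βl) = 1.03
Z_in = Z_0·(Z_L + jZ_0·tanβl)/(Z_0 + jZ_L·tanβl) = 58.9 − j61.5 Ω
Γ_s = (Z_in − Z_s)/(Z_in + Z_s) = (-16.1 − j61.5)/(134 − j61.5), |Γ_s| = 0.432

|Γ| ≈ 0.432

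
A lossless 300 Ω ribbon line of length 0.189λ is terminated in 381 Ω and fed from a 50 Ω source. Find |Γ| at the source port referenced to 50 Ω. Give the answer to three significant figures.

βl = 2π × 0.189 = 68°
tan(βl) = 2.48
Z_in = Z_0·(Z_L + jZ_0·tanβl)/(Z_0 + jZ_L·tanβl) = 249 − j41.8 Ω
Γ_s = (Z_in − Z_s)/(Z_in + Z_s) = (199 − j41.8)/(299 − j41.8), |Γ_s| = 0.674

|Γ| ≈ 0.674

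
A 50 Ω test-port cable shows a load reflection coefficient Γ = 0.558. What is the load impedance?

Z_L ≈ 176 Ω

Z_L = Z_0·(1 + Γ)/(1 − Γ) = 50·(1.56)/(0.442)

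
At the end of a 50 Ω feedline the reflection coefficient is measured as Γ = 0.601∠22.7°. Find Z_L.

Z_L = Z_0·(1 + Γ)/(1 − Γ) = 50·(1.55 + j0.232)/(0.446 − j0.232)

Z_L ≈ 127 + j91.9 Ω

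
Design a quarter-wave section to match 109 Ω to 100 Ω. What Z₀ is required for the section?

Z_qwt = √(Z_0·R_L) = √(100 × 109) = √10900

Z_qwt ≈ 104 Ω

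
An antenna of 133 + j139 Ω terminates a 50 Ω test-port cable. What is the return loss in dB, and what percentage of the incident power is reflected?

RL ≈ 3.04 dB; 49.6% of incident power reflected

Γ = (83 + j139)/(183 + j139), |Γ| = 0.704
RL = −20·log₁₀(0.704) = 3.04 dB
P_refl/P_inc = |Γ|² = 0.496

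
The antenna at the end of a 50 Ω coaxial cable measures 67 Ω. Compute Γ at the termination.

Γ = 0.145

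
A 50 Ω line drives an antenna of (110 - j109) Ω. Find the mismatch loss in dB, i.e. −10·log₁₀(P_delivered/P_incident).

Γ = (60 − j109)/(160 − j109), |Γ| = 0.643
|Γ|² = 0.413, so P_del/P_inc = 1 − |Γ|² = 0.587
ML = −10·log₁₀(1 − |Γ|²)

mismatch loss ≈ 2.31 dB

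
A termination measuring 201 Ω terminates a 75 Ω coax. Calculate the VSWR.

VSWR ≈ 2.68

Γ = (201 − 75)/(201 + 75) = 0.457
VSWR = (1 + 0.457)/(1 − 0.457)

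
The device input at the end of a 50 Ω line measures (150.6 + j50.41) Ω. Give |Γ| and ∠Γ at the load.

Γ = (Z_L − Z_0)/(Z_L + Z_0) = (100.6 + j50.41)/(200.6 + j50.41)
|Γ| = 113/207 = 0.544

Γ ≈ 0.544 ∠ 12.5°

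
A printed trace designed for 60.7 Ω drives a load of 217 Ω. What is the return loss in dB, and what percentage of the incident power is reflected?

Γ = (217 − 60.7)/(217 + 60.7) = 0.563
RL = −20·log₁₀(0.563) = 4.99 dB
P_refl/P_inc = |Γ|² = 0.317

RL ≈ 4.99 dB; 31.7% of incident power reflected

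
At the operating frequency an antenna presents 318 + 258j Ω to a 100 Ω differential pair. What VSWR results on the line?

VSWR ≈ 5.4

Γ = (Z_L − Z_0)/(Z_L + Z_0) = (218 + j258)/(418 + j258)
|Γ| = 338/491 = 0.688
VSWR = (1 + |Γ|)/(1 − |Γ|) = 1.69/0.312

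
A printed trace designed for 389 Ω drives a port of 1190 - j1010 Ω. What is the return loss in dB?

RL ≈ 3.25 dB

Γ = (801 − j1010)/(1579 − j1010), |Γ| = 0.688
RL = −20·log₁₀|Γ| = −20·log₁₀(0.688)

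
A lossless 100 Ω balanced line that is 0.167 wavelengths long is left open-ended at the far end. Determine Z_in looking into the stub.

Z_in ≈ −j57.5 Ω

βl = 2π × 0.167 = 60.1°
tan(βl) = 1.74
For an open-ended stub, Z_in = −jZ_0·cot(βl) = −jZ_0/tan(βl)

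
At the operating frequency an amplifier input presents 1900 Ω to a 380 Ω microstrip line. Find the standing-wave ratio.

VSWR ≈ 5

Γ = (1900 − 380)/(1900 + 380) = 0.667
VSWR = (1 + 0.667)/(1 − 0.667)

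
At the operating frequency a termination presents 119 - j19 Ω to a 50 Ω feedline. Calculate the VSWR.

VSWR ≈ 2.45

Γ = (Z_L − Z_0)/(Z_L + Z_0) = (69 − j19)/(169 − j19)
|Γ| = 71.6/170 = 0.421
VSWR = (1 + |Γ|)/(1 − |Γ|) = 1.42/0.579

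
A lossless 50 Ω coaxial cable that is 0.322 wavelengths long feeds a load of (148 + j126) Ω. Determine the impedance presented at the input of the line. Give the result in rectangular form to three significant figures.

Z_in ≈ 10.3 + j13.9 Ω

βl = 2π × 0.322 = 116°
tan(βl) = tan(116°) = -2.06
Z_in = Z_0·(Z_L + jZ_0·tanβl)/(Z_0 + jZ_L·tanβl)
     = 50·(148 + j23.1)/(309 − j305)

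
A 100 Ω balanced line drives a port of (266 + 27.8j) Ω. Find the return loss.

RL ≈ 6.77 dB

Γ = (166 + j27.8)/(366 + j27.8), |Γ| = 0.459
RL = −20·log₁₀|Γ| = −20·log₁₀(0.459)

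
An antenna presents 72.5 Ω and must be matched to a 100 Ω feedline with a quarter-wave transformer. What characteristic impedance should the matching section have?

Z_qwt ≈ 85.1 Ω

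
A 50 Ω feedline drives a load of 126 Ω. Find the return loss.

Γ = (126 − 50)/(126 + 50) = 0.432
RL = −20·log₁₀|Γ| = −20·log₁₀(0.432)

RL ≈ 7.29 dB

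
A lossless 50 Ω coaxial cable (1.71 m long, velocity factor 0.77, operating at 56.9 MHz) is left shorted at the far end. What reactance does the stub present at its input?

X_in ≈ -27 Ω (capacitive)

λ = v/f = 0.77·c / 56.9 MHz = 4.06 m
βl = 2π·l/λ = 2π × 0.421 = 152°
tan(βl) = -0.54
For a shorted stub, Z_in = jZ_0·tan(βl)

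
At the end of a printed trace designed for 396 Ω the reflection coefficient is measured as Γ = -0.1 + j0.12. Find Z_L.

Z_L ≈ 316 + j77.6 Ω

Z_L = Z_0·(1 + Γ)/(1 − Γ) = 396·(0.9 + j0.12)/(1.1 − j0.12)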